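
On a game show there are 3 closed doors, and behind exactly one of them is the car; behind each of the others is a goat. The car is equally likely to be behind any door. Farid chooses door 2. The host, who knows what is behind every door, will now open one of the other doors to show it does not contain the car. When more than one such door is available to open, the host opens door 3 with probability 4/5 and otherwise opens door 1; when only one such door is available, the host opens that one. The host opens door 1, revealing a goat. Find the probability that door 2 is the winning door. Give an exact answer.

Apply Bayes' rule, conditioning on where the car actually is.
If it is behind door 1 (prior 1/3): the host opened door 1, so this case is ruled out; weight (1/3)·0 = 0.
If it is behind door 2 (prior 1/3): door 3 is available but not opened, probability 1/5; weight (1/3)·(1/5) = 1/15.
If it is behind door 3 (prior 1/3): only door 1 is available, probability 1; weight (1/3)·1 = 1/3.
The weights sum to 2/5.
So P(the car behind door 2 | the host opened door 1) = (1/15) / (2/5) = 1/6.

1/6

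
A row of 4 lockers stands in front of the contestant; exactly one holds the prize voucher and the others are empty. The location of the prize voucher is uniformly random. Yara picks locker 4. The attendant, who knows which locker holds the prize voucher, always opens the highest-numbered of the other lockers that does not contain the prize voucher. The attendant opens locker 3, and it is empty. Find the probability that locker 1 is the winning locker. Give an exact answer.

Consider each possible location of the prize voucher in turn.
If it is in any of lockers 1, 2, and 4 (prior 1/4 each): locker 3 is the highest-numbered option available, probability 1; weight (1/4)·1 = 1/4 each.
If it is in locker 3 (prior 1/4): the attendant opened locker 3, so this case is ruled out; weight (1/4)·0 = 0.
The weights sum to 3/4.
So P(the prize voucher in locker 1 | the attendant opened locker 3) = (1/4) / (3/4) = 1/3.

1/3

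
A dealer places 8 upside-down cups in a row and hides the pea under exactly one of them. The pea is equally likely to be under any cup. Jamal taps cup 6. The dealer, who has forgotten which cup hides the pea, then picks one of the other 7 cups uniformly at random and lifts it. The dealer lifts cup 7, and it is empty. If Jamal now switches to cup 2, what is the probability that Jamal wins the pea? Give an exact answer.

1/7

Because the dealer chose which cup to lift without knowing where the pea is, the choice is independent of the prize location. Learning that cup 7 does not hold the pea simply rules out that one location and leaves the remaining 7 cups still equally likely by symmetry.
So P(the pea under cup 2) = 1/7.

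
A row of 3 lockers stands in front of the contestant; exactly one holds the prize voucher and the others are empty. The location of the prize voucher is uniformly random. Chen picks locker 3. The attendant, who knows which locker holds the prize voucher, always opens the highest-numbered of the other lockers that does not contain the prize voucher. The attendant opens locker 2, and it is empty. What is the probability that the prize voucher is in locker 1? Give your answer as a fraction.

1/2

Consider each possible location of the prize voucher in turn.
If it is in either of lockers 1 and 3 (prior 1/3 each): locker 2 is the highest-numbered option available, probability 1; weight (1/3)·1 = 1/3 each.
If it is in locker 2 (prior 1/3): the attendant opened locker 2, so this case is ruled out; weight (1/3)·0 = 0.
The weights sum to 2/3.
So P(the prize voucher in locker 1 | the attendant opened locker 2) = (1/3) / (2/3) = 1/2.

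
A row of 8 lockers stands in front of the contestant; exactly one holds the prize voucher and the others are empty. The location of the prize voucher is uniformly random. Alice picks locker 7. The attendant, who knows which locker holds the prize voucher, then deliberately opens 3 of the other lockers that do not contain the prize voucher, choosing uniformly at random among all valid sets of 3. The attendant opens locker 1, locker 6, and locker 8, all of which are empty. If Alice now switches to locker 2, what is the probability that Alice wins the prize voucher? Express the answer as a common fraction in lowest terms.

7/32

Consider each possible location of the prize voucher in turn.
If it is in any of lockers 1, 6, and 8 (prior 1/8 each): that locker was opened and seen not to hold the prize — ruled out; weight (1/8)·0 = 0 each.
If it is in any of lockers 2, 3, 4, and 5 (prior 1/8 each): the attendant has 20 equally likely choices, so probability 1/20; weight (1/8)·(1/20) = 1/160 each.
If it is in locker 7 (prior 1/8): the attendant has 35 equally likely choices, so probability 1/35; weight (1/8)·(1/35) = 1/280.
The weights sum to 1/35.
So P(the prize voucher in locker 2 | the attendant opened locker 1, locker 6, and locker 8) = (1/160) / (1/35) = 7/32.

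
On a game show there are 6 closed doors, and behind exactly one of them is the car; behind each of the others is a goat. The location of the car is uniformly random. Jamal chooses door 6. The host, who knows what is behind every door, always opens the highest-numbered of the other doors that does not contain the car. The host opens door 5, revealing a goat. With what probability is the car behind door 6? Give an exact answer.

Consider each possible location of the car in turn.
If it is behind any of doors 1, 2, 3, 4, and 6 (prior 1/6 each): door 5 is the highest-numbered option available, probability 1; weight (1/6)·1 = 1/6 each.
If it is behind door 5 (prior 1/6): the host opened door 5, so this case is ruled out; weight (1/6)·0 = 0.
The weights sum to 5/6.
So P(the car behind door 6 | the host opened door 5) = (1/6) / (5/6) = 1/5.

1/5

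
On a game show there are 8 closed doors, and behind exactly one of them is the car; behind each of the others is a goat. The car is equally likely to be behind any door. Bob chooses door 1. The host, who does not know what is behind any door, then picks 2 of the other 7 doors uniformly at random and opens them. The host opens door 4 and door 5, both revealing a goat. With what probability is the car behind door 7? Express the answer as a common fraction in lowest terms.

Apply Bayes' rule, conditioning on where the car actually is.
If it is behind any of doors 1, 2, 3, 6, 7, and 8 (prior 1/8 each): the host picks exactly this set with probability 1/21 regardless, and none is the prize; weight (1/8)·(1/21) = 1/168 each.
If it is behind either of doors 4 and 5 (prior 1/8 each): that door was opened and seen not to hold the prize — ruled out; weight (1/8)·0 = 0 each.
The weights sum to 1/28.
So P(the car behind door 7 | the host opened door 4 and door 5) = (1/168) / (1/28) = 1/6.

1/6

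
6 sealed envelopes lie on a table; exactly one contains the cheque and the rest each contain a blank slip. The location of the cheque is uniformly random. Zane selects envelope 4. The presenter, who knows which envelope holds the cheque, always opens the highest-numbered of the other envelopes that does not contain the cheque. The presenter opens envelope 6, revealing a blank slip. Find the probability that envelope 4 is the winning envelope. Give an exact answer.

1/5

Apply Bayes' rule, conditioning on where the cheque actually is.
If it is in any of envelopes 1, 2, 3, 4, and 5 (prior 1/6 each): envelope 6 is the highest-numbered option available, probability 1; weight (1/6)·1 = 1/6 each.
If it is in envelope 6 (prior 1/6): the presenter opened envelope 6, so this case is ruled out; weight (1/6)·0 = 0.
The weights sum to 5/6.
So P(the cheque in envelope 4 | the presenter opened envelope 6) = (1/6) / (5/6) = 1/5.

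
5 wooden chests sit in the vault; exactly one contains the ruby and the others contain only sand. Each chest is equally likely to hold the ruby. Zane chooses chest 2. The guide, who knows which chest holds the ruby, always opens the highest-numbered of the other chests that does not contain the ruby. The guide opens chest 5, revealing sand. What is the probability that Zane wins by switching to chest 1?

1/4

Condition on the true location of the ruby.
If it is in any of chests 1, 2, 3, and 4 (prior 1/5 each): chest 5 is the highest-numbered option available, probability 1; weight (1/5)·1 = 1/5 each.
If it is in chest 5 (prior 1/5): the guide opened chest 5, so this case is ruled out; weight (1/5)·0 = 0.
The weights sum to 4/5.
So P(the ruby in chest 1 | the guide opened chest 5) = (1/5) / (4/5) = 1/4.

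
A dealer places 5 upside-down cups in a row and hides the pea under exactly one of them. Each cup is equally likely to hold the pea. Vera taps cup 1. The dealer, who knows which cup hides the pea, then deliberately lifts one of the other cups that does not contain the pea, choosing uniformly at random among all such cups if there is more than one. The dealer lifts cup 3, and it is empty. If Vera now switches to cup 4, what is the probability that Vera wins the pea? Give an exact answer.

4/15

Apply Bayes' rule, conditioning on where the pea actually is.
If it is under cup 1 (prior 1/5): the dealer has 4 equally likely choices, so probability 1/4; weight (1/5)·(1/4) = 1/20.
If it is under any of cups 2, 4, and 5 (prior 1/5 each): the dealer has 3 equally likely choices, so probability 1/3; weight (1/5)·(1/3) = 1/15 each.
If it is under cup 3 (prior 1/5): the dealer opened cup 3, so this case is ruled out; weight (1/5)·0 = 0.
The weights sum to 1/4.
So P(the pea under cup 4 | the dealer opened cup 3) = (1/15) / (1/4) = 4/15.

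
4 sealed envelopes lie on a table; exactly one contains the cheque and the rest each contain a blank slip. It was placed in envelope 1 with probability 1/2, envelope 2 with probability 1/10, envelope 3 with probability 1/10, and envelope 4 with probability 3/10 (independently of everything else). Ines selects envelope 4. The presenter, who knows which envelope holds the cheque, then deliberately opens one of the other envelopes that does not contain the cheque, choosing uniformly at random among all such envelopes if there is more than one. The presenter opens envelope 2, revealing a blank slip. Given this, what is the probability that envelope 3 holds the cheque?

1/8

Condition on the true location of the cheque.
If it is in envelope 1 (prior 1/2): the presenter has 2 equally likely choices, so probability 1/2; weight (1/2)·(1/2) = 1/4.
If it is in envelope 2 (prior 1/10): the presenter opened envelope 2, so this case is ruled out; weight (1/10)·0 = 0.
If it is in envelope 3 (prior 1/10): the presenter has 2 equally likely choices, so probability 1/2; weight (1/10)·(1/2) = 1/20.
If it is in envelope 4 (prior 3/10): the presenter has 3 equally likely choices, so probability 1/3; weight (3/10)·(1/3) = 1/10.
The weights sum to 2/5.
So P(the cheque in envelope 3 | the presenter opened envelope 2) = (1/20) / (2/5) = 1/8.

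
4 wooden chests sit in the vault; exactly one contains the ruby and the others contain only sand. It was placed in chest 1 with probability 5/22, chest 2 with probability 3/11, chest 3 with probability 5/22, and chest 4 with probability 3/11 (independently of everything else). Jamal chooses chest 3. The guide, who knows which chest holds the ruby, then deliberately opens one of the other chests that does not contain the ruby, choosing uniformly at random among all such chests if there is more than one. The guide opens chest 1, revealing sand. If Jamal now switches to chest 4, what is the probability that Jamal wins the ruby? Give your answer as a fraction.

Condition on the true location of the ruby.
If it is in chest 1 (prior 5/22): the guide opened chest 1, so this case is ruled out; weight (5/22)·0 = 0.
If it is in either of chests 2 and 4 (prior 3/11 each): the guide has 2 equally likely choices, so probability 1/2; weight (3/11)·(1/2) = 3/22 each.
If it is in chest 3 (prior 5/22): the guide has 3 equally likely choices, so probability 1/3; weight (5/22)·(1/3) = 5/66.
The weights sum to 23/66.
So P(the ruby in chest 4 | the guide opened chest 1) = (3/22) / (23/66) = 9/23.

9/23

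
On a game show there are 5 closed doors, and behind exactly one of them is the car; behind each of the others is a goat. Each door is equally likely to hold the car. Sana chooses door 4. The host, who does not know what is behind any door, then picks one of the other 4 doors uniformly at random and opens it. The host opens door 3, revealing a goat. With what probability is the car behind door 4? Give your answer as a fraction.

Apply Bayes' rule, conditioning on where the car actually is.
If it is behind any of doors 1, 2, 4, and 5 (prior 1/5 each): the host picks door 3 with probability 1/4 regardless, and it is not the prize; weight (1/5)·(1/4) = 1/20 each.
If it is behind door 3 (prior 1/5): the host opened door 3, so this case is ruled out; weight (1/5)·0 = 0.
The weights sum to 1/5.
So P(the car behind door 4 | the host opened door 3) = (1/20) / (1/5) = 1/4.

1/4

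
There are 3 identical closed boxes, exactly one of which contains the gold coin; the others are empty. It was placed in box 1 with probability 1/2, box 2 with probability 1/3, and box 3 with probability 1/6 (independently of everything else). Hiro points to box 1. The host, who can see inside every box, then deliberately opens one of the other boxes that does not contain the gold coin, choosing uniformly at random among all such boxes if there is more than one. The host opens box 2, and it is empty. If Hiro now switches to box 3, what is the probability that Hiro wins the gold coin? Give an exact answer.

Condition on the true location of the gold coin.
If it is in box 1 (prior 1/2): the host has 2 equally likely choices, so probability 1/2; weight (1/2)·(1/2) = 1/4.
If it is in box 2 (prior 1/3): the host opened box 2, so this case is ruled out; weight (1/3)·0 = 0.
If it is in box 3 (prior 1/6): the host has no choice, probability 1; weight (1/6)·1 = 1/6.
The weights sum to 5/12.
So P(the gold coin in box 3 | the host opened box 2) = (1/6) / (5/12) = 2/5.

2/5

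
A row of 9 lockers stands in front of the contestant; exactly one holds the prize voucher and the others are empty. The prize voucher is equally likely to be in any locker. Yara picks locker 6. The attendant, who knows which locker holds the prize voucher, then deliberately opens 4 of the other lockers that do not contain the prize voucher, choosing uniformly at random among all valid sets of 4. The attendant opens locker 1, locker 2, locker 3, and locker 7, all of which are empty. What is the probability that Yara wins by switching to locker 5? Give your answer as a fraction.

2/9

Apply Bayes' rule, conditioning on where the prize voucher actually is.
If it is in any of lockers 1, 2, 3, and 7 (prior 1/9 each): that locker was opened and seen not to hold the prize — ruled out; weight (1/9)·0 = 0 each.
If it is in any of lockers 4, 5, 8, and 9 (prior 1/9 each): the attendant has 35 equally likely choices, so probability 1/35; weight (1/9)·(1/35) = 1/315 each.
If it is in locker 6 (prior 1/9): the attendant has 70 equally likely choices, so probability 1/70; weight (1/9)·(1/70) = 1/630.
The weights sum to 1/70.
So P(the prize voucher in locker 5 | the attendant opened locker 1, locker 2, locker 3, and locker 7) = (1/315) / (1/70) = 2/9.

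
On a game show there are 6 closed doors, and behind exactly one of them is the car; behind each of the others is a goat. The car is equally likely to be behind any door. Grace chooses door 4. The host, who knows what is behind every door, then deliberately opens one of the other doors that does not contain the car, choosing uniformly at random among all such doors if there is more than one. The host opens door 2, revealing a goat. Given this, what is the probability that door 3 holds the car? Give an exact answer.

5/24

Apply Bayes' rule, conditioning on where the car actually is.
If it is behind any of doors 1, 3, 5, and 6 (prior 1/6 each): the host has 4 equally likely choices, so probability 1/4; weight (1/6)·(1/4) = 1/24 each.
If it is behind door 2 (prior 1/6): the host opened door 2, so this case is ruled out; weight (1/6)·0 = 0.
If it is behind door 4 (prior 1/6): the host has 5 equally likely choices, so probability 1/5; weight (1/6)·(1/5) = 1/30.
The weights sum to 1/5.
So P(the car behind door 3 | the host opened door 2) = (1/24) / (1/5) = 5/24.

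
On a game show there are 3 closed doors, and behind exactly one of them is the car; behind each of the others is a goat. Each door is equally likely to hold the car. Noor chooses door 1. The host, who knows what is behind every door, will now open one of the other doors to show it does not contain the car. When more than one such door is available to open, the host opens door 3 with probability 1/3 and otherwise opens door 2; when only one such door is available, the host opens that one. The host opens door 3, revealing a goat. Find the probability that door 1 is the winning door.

Condition on the true location of the car.
If it is behind door 1 (prior 1/3): door 3 is available, opened with probability 1/3; weight (1/3)·(1/3) = 1/9.
If it is behind door 2 (prior 1/3): only door 3 is available, probability 1; weight (1/3)·1 = 1/3.
If it is behind door 3 (prior 1/3): the host opened door 3, so this case is ruled out; weight (1/3)·0 = 0.
The weights sum to 4/9.
So P(the car behind door 1 | the host opened door 3) = (1/9) / (4/9) = 1/4.

1/4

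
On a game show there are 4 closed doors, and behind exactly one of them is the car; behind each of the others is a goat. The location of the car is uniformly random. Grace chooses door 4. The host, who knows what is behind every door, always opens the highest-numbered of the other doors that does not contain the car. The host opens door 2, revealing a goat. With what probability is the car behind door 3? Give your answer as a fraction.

1

Consider each possible location of the car in turn.
If it is behind either of doors 1 and 4 (prior 1/4 each): the host would have opened door 3 instead, probability 0; weight (1/4)·0 = 0 each.
If it is behind door 2 (prior 1/4): the host opened door 2, so this case is ruled out; weight (1/4)·0 = 0.
If it is behind door 3 (prior 1/4): door 2 is the highest-numbered option available, probability 1; weight (1/4)·1 = 1/4.
The weights sum to 1/4.
So P(the car behind door 3 | the host opened door 2) = (1/4) / (1/4) = 1.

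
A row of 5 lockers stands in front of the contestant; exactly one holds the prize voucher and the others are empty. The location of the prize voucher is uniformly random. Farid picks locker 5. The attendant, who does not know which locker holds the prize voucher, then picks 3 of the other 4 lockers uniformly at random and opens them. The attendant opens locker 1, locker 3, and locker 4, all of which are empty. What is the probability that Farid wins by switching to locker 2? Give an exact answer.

1/2

Condition on the true location of the prize voucher.
If it is in any of lockers 1, 3, and 4 (prior 1/5 each): that locker was opened and seen not to hold the prize — ruled out; weight (1/5)·0 = 0 each.
If it is in either of lockers 2 and 5 (prior 1/5 each): the attendant picks exactly this set with probability 1/4 regardless, and none is the prize; weight (1/5)·(1/4) = 1/20 each.
The weights sum to 1/10.
So P(the prize voucher in locker 2 | the attendant opened locker 1, locker 3, and locker 4) = (1/20) / (1/10) = 1/2.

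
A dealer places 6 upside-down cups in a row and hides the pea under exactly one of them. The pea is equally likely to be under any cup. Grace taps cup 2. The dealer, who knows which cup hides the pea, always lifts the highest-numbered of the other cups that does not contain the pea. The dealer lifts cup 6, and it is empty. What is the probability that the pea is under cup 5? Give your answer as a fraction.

Consider each possible location of the pea in turn.
If it is under any of cups 1, 2, 3, 4, and 5 (prior 1/6 each): cup 6 is the highest-numbered option available, probability 1; weight (1/6)·1 = 1/6 each.
If it is under cup 6 (prior 1/6): the dealer opened cup 6, so this case is ruled out; weight (1/6)·0 = 0.
The weights sum to 5/6.
So P(the pea under cup 5 | the dealer opened cup 6) = (1/6) / (5/6) = 1/5.

1/5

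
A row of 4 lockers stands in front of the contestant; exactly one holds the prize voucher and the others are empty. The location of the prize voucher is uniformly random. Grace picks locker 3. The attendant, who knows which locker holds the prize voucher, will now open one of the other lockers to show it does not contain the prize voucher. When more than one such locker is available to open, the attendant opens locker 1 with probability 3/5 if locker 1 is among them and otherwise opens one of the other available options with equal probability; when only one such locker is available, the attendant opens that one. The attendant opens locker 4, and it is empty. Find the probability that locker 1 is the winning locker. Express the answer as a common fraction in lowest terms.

Condition on the true location of the prize voucher.
If it is in locker 1 (prior 1/4): locker 1 holds the prize so is unavailable; the attendant chooses uniformly among the 2 others, probability 1/2; weight (1/4)·(1/2) = 1/8.
If it is in locker 2 (prior 1/4): locker 1 is available but not opened, probability 2/5; weight (1/4)·(2/5) = 1/10.
If it is in locker 3 (prior 1/4): locker 1 is available but not opened; locker 4 gets probability (1 − 3/5)/2 = 1/5; weight (1/4)·(1/5) = 1/20.
If it is in locker 4 (prior 1/4): the attendant opened locker 4, so this case is ruled out; weight (1/4)·0 = 0.
The weights sum to 11/40.
So P(the prize voucher in locker 1 | the attendant opened locker 4) = (1/8) / (11/40) = 5/11.

5/11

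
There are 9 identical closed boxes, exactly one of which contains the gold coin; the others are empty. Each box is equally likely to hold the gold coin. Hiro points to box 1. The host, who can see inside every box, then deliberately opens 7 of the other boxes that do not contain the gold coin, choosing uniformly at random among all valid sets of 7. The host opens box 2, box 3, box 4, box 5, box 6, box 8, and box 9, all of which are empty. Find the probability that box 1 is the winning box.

1/9

Apply Bayes' rule, conditioning on where the gold coin actually is.
If it is in box 1 (prior 1/9): the host has 8 equally likely choices, so probability 1/8; weight (1/9)·(1/8) = 1/72.
If it is in any of boxes 2, 3, 4, 5, 6, 8, and 9 (prior 1/9 each): that box was opened and seen not to hold the prize — ruled out; weight (1/9)·0 = 0 each.
If it is in box 7 (prior 1/9): the host has no choice, probability 1; weight (1/9)·1 = 1/9.
The weights sum to 1/8.
So P(the gold coin in box 1 | the host opened box 2, box 3, box 4, box 5, box 6, box 8, and box 9) = (1/72) / (1/8) = 1/9.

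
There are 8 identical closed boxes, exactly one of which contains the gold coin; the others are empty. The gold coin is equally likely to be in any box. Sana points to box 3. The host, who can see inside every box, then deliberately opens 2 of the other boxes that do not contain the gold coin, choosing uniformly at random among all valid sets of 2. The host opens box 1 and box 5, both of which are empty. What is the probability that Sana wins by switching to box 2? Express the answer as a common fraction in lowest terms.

7/40

Consider each possible location of the gold coin in turn.
If it is in either of boxes 1 and 5 (prior 1/8 each): that box was opened and seen not to hold the prize — ruled out; weight (1/8)·0 = 0 each.
If it is in any of boxes 2, 4, 6, 7, and 8 (prior 1/8 each): the host has 15 equally likely choices, so probability 1/15; weight (1/8)·(1/15) = 1/120 each.
If it is in box 3 (prior 1/8): the host has 21 equally likely choices, so probability 1/21; weight (1/8)·(1/21) = 1/168.
The weights sum to 1/21.
So P(the gold coin in box 2 | the host opened box 1 and box 5) = (1/120) / (1/21) = 7/40.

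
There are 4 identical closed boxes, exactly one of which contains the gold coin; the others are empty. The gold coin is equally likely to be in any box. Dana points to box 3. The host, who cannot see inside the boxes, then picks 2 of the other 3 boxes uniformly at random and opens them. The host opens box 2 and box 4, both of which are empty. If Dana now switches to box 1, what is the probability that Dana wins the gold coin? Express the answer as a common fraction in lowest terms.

Apply Bayes' rule, conditioning on where the gold coin actually is.
If it is in either of boxes 1 and 3 (prior 1/4 each): the host picks exactly this set with probability 1/3 regardless, and none is the prize; weight (1/4)·(1/3) = 1/12 each.
If it is in either of boxes 2 and 4 (prior 1/4 each): that box was opened and seen not to hold the prize — ruled out; weight (1/4)·0 = 0 each.
The weights sum to 1/6.
So P(the gold coin in box 1 | the host opened box 2 and box 4) = (1/12) / (1/6) = 1/2.

1/2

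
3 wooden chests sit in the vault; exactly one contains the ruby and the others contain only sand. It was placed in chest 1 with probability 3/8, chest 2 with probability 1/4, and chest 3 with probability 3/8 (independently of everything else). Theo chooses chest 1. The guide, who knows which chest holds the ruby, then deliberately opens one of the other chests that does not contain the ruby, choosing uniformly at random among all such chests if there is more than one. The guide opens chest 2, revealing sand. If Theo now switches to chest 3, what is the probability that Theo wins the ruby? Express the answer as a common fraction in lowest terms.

Condition on the true location of the ruby.
If it is in chest 1 (prior 3/8): the guide has 2 equally likely choices, so probability 1/2; weight (3/8)·(1/2) = 3/16.
If it is in chest 2 (prior 1/4): the guide opened chest 2, so this case is ruled out; weight (1/4)·0 = 0.
If it is in chest 3 (prior 3/8): the guide has no choice, probability 1; weight (3/8)·1 = 3/8.
The weights sum to 9/16.
So P(the ruby in chest 3 | the guide opened chest 2) = (3/8) / (9/16) = 2/3.

2/3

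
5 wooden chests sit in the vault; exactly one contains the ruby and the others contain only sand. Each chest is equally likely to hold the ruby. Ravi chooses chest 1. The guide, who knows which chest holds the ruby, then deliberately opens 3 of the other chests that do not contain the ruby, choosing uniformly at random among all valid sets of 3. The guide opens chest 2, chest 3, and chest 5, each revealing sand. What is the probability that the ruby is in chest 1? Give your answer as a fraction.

1/5

Condition on the true location of the ruby.
If it is in chest 1 (prior 1/5): the guide has 4 equally likely choices, so probability 1/4; weight (1/5)·(1/4) = 1/20.
If it is in any of chests 2, 3, and 5 (prior 1/5 each): that chest was opened and seen not to hold the prize — ruled out; weight (1/5)·0 = 0 each.
If it is in chest 4 (prior 1/5): the guide has no choice, probability 1; weight (1/5)·1 = 1/5.
The weights sum to 1/4.
So P(the ruby in chest 1 | the guide opened chest 2, chest 3, and chest 5) = (1/20) / (1/4) = 1/5.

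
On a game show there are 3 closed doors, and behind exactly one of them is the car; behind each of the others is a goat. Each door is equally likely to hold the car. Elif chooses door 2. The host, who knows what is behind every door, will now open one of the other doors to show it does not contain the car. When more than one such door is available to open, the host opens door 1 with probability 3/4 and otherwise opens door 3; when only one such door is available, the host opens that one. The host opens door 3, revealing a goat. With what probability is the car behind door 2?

1/5

Apply Bayes' rule, conditioning on where the car actually is.
If it is behind door 1 (prior 1/3): only door 3 is available, probability 1; weight (1/3)·1 = 1/3.
If it is behind door 2 (prior 1/3): door 1 is available but not opened, probability 1/4; weight (1/3)·(1/4) = 1/12.
If it is behind door 3 (prior 1/3): the host opened door 3, so this case is ruled out; weight (1/3)·0 = 0.
The weights sum to 5/12.
So P(the car behind door 2 | the host opened door 3) = (1/12) / (5/12) = 1/5.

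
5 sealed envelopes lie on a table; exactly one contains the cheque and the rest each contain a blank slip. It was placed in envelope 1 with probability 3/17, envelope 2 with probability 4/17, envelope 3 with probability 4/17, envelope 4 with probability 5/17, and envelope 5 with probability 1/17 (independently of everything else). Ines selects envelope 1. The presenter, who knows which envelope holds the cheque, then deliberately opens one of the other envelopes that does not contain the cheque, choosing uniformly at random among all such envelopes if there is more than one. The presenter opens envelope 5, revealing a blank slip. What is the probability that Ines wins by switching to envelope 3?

16/61

Condition on the true location of the cheque.
If it is in envelope 1 (prior 3/17): the presenter has 4 equally likely choices, so probability 1/4; weight (3/17)·(1/4) = 3/68.
If it is in either of envelopes 2 and 3 (prior 4/17 each): the presenter has 3 equally likely choices, so probability 1/3; weight (4/17)·(1/3) = 4/51 each.
If it is in envelope 4 (prior 5/17): the presenter has 3 equally likely choices, so probability 1/3; weight (5/17)·(1/3) = 5/51.
If it is in envelope 5 (prior 1/17): the presenter opened envelope 5, so this case is ruled out; weight (1/17)·0 = 0.
The weights sum to 61/204.
So P(the cheque in envelope 3 | the presenter opened envelope 5) = (4/51) / (61/204) = 16/61.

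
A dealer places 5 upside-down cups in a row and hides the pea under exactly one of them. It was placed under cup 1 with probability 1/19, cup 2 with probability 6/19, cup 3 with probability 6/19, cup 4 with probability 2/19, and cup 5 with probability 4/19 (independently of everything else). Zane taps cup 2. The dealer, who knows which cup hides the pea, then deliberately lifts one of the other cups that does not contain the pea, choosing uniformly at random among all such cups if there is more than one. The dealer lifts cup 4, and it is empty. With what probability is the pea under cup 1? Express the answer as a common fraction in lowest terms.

Apply Bayes' rule, conditioning on where the pea actually is.
If it is under cup 1 (prior 1/19): the dealer has 3 equally likely choices, so probability 1/3; weight (1/19)·(1/3) = 1/57.
If it is under cup 2 (prior 6/19): the dealer has 4 equally likely choices, so probability 1/4; weight (6/19)·(1/4) = 3/38.
If it is under cup 3 (prior 6/19): the dealer has 3 equally likely choices, so probability 1/3; weight (6/19)·(1/3) = 2/19.
If it is under cup 4 (prior 2/19): the dealer opened cup 4, so this case is ruled out; weight (2/19)·0 = 0.
If it is under cup 5 (prior 4/19): the dealer has 3 equally likely choices, so probability 1/3; weight (4/19)·(1/3) = 4/57.
The weights sum to 31/114.
So P(the pea under cup 1 | the dealer opened cup 4) = (1/57) / (31/114) = 2/31.

2/31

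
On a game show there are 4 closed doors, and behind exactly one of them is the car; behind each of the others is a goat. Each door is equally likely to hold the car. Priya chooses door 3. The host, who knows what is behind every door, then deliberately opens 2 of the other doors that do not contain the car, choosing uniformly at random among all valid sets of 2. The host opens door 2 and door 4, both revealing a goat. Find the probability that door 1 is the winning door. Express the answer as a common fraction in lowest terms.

Condition on the true location of the car.
If it is behind door 1 (prior 1/4): the host has no choice, probability 1; weight (1/4)·1 = 1/4.
If it is behind either of doors 2 and 4 (prior 1/4 each): that door was opened and seen not to hold the prize — ruled out; weight (1/4)·0 = 0 each.
If it is behind door 3 (prior 1/4): the host has 3 equally likely choices, so probability 1/3; weight (1/4)·(1/3) = 1/12.
The weights sum to 1/3.
So P(the car behind door 1 | the host opened door 2 and door 4) = (1/4) / (1/3) = 3/4.

3/4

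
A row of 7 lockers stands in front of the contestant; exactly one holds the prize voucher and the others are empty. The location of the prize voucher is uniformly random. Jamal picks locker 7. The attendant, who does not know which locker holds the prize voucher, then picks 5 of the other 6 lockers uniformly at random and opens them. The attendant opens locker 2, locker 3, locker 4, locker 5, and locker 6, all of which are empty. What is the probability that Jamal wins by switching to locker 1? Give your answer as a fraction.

1/2

Apply Bayes' rule, conditioning on where the prize voucher actually is.
If it is in either of lockers 1 and 7 (prior 1/7 each): the attendant picks exactly this set with probability 1/6 regardless, and none is the prize; weight (1/7)·(1/6) = 1/42 each.
If it is in any of lockers 2, 3, 4, 5, and 6 (prior 1/7 each): that locker was opened and seen not to hold the prize — ruled out; weight (1/7)·0 = 0 each.
The weights sum to 1/21.
So P(the prize voucher in locker 1 | the attendant opened locker 2, locker 3, locker 4, locker 5, and locker 6) = (1/42) / (1/21) = 1/2.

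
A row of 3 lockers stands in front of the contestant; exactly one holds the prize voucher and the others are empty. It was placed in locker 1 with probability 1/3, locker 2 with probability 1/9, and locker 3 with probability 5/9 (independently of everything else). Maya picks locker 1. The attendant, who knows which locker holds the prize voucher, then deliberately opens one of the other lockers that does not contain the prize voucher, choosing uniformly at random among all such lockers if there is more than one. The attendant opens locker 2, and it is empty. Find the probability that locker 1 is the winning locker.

3/13

Apply Bayes' rule, conditioning on where the prize voucher actually is.
If it is in locker 1 (prior 1/3): the attendant has 2 equally likely choices, so probability 1/2; weight (1/3)·(1/2) = 1/6.
If it is in locker 2 (prior 1/9): the attendant opened locker 2, so this case is ruled out; weight (1/9)·0 = 0.
If it is in locker 3 (prior 5/9): the attendant has no choice, probability 1; weight (5/9)·1 = 5/9.
The weights sum to 13/18.
So P(the prize voucher in locker 1 | the attendant opened locker 2) = (1/6) / (13/18) = 3/13.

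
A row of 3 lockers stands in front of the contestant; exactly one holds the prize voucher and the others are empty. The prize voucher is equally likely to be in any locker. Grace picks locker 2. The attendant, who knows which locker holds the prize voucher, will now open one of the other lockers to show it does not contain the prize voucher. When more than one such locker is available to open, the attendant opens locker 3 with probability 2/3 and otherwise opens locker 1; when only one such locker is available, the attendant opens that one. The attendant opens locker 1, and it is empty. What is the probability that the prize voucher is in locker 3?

Consider each possible location of the prize voucher in turn.
If it is in locker 1 (prior 1/3): the attendant opened locker 1, so this case is ruled out; weight (1/3)·0 = 0.
If it is in locker 2 (prior 1/3): locker 3 is available but not opened, probability 1/3; weight (1/3)·(1/3) = 1/9.
If it is in locker 3 (prior 1/3): only locker 1 is available, probability 1; weight (1/3)·1 = 1/3.
The weights sum to 4/9.
So P(the prize voucher in locker 3 | the attendant opened locker 1) = (1/3) / (4/9) = 3/4.

3/4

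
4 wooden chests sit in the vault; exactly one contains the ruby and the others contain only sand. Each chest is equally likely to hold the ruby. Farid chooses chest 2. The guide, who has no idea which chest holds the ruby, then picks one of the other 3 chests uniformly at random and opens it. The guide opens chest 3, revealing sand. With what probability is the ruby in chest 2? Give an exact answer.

Condition on the true location of the ruby.
If it is in any of chests 1, 2, and 4 (prior 1/4 each): the guide picks chest 3 with probability 1/3 regardless, and it is not the prize; weight (1/4)·(1/3) = 1/12 each.
If it is in chest 3 (prior 1/4): the guide opened chest 3, so this case is ruled out; weight (1/4)·0 = 0.
The weights sum to 1/4.
So P(the ruby in chest 2 | the guide opened chest 3) = (1/12) / (1/4) = 1/3.

1/3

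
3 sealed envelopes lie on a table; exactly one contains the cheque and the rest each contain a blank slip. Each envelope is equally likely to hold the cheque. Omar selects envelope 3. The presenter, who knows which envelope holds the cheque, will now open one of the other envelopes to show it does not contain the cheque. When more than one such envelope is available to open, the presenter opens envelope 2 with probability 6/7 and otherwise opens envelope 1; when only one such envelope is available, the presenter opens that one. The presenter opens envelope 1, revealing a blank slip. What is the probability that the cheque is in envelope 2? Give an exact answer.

Apply Bayes' rule, conditioning on where the cheque actually is.
If it is in envelope 1 (prior 1/3): the presenter opened envelope 1, so this case is ruled out; weight (1/3)·0 = 0.
If it is in envelope 2 (prior 1/3): only envelope 1 is available, probability 1; weight (1/3)·1 = 1/3.
If it is in envelope 3 (prior 1/3): envelope 2 is available but not opened, probability 1/7; weight (1/3)·(1/7) = 1/21.
The weights sum to 8/21.
So P(the cheque in envelope 2 | the presenter opened envelope 1) = (1/3) / (8/21) = 7/8.

7/8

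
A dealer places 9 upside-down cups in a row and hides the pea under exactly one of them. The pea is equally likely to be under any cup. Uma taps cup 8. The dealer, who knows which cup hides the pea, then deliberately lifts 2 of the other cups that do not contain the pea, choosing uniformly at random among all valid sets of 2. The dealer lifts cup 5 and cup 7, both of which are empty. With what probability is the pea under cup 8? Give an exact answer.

1/9

Apply Bayes' rule, conditioning on where the pea actually is.
If it is under any of cups 1, 2, 3, 4, 6, and 9 (prior 1/9 each): the dealer has 21 equally likely choices, so probability 1/21; weight (1/9)·(1/21) = 1/189 each.
If it is under either of cups 5 and 7 (prior 1/9 each): that cup was opened and seen not to hold the prize — ruled out; weight (1/9)·0 = 0 each.
If it is under cup 8 (prior 1/9): the dealer has 28 equally likely choices, so probability 1/28; weight (1/9)·(1/28) = 1/252.
The weights sum to 1/28.
So P(the pea under cup 8 | the dealer opened cup 5 and cup 7) = (1/252) / (1/28) = 1/9.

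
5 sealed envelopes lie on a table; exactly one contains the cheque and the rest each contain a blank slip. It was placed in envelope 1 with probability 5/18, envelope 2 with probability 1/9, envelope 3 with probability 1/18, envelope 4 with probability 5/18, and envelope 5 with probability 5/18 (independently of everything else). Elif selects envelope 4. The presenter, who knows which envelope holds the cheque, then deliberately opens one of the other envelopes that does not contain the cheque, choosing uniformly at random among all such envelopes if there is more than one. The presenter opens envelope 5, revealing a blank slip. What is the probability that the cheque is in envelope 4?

15/47

Condition on the true location of the cheque.
If it is in envelope 1 (prior 5/18): the presenter has 3 equally likely choices, so probability 1/3; weight (5/18)·(1/3) = 5/54.
If it is in envelope 2 (prior 1/9): the presenter has 3 equally likely choices, so probability 1/3; weight (1/9)·(1/3) = 1/27.
If it is in envelope 3 (prior 1/18): the presenter has 3 equally likely choices, so probability 1/3; weight (1/18)·(1/3) = 1/54.
If it is in envelope 4 (prior 5/18): the presenter has 4 equally likely choices, so probability 1/4; weight (5/18)·(1/4) = 5/72.
If it is in envelope 5 (prior 5/18): the presenter opened envelope 5, so this case is ruled out; weight (5/18)·0 = 0.
The weights sum to 47/216.
So P(the cheque in envelope 4 | the presenter opened envelope 5) = (5/72) / (47/216) = 15/47.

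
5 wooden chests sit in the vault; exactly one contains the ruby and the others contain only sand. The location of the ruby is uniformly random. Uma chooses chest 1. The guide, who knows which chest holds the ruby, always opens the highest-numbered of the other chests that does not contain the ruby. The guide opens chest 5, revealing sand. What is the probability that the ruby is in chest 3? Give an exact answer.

1/4

Consider each possible location of the ruby in turn.
If it is in any of chests 1, 2, 3, and 4 (prior 1/5 each): chest 5 is the highest-numbered option available, probability 1; weight (1/5)·1 = 1/5 each.
If it is in chest 5 (prior 1/5): the guide opened chest 5, so this case is ruled out; weight (1/5)·0 = 0.
The weights sum to 4/5.
So P(the ruby in chest 3 | the guide opened chest 5) = (1/5) / (4/5) = 1/4.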